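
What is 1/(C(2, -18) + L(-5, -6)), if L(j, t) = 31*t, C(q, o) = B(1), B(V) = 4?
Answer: -1/182 ≈ -0.0054945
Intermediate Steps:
C(q, o) = 4
1/(C(2, -18) + L(-5, -6)) = 1/(4 + 31*(-6)) = 1/(4 - 186) = 1/(-182) = -1/182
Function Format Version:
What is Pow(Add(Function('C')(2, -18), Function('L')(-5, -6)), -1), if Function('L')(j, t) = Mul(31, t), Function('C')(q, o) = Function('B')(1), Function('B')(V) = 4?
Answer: Rational(-1, 182) ≈ -0.0054945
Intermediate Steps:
Function('C')(q, o) = 4
Pow(Add(Function('C')(2, -18), Function('L')(-5, -6)), -1) = Pow(Add(4, Mul(31, -6)), -1) = Pow(Add(4, -186), -1) = Pow(-182, -1) = Rational(-1, 182)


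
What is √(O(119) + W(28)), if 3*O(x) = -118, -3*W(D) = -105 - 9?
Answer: 2*I*√3/3 ≈ 1.1547*I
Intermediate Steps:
W(D) = 38 (W(D) = -(-105 - 9)/3 = -⅓*(-114) = 38)
O(x) = -118/3 (O(x) = (⅓)*(-118) = -118/3)
√(O(119) + W(28)) = √(-118/3 + 38) = √(-4/3) = 2*I*√3/3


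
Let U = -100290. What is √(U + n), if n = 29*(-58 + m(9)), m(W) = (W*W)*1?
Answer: I*√99623 ≈ 315.63*I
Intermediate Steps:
m(W) = W² (m(W) = W²*1 = W²)
n = 667 (n = 29*(-58 + 9²) = 29*(-58 + 81) = 29*23 = 667)
√(U + n) = √(-100290 + 667) = √(-99623) = I*√99623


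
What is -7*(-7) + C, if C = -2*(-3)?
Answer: 55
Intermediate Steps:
C = 6
-7*(-7) + C = -7*(-7) + 6 = 49 + 6 = 55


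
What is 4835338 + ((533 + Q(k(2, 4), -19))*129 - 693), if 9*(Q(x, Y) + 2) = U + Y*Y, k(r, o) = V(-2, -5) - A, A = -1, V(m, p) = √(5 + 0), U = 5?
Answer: 4908390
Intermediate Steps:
V(m, p) = √5
k(r, o) = 1 + √5 (k(r, o) = √5 - 1*(-1) = √5 + 1 = 1 + √5)
Q(x, Y) = -13/9 + Y²/9 (Q(x, Y) = -2 + (5 + Y*Y)/9 = -2 + (5 + Y²)/9 = -2 + (5/9 + Y²/9) = -13/9 + Y²/9)
4835338 + ((533 + Q(k(2, 4), -19))*129 - 693) = 4835338 + ((533 + (-13/9 + (⅑)*(-19)²))*129 - 693) = 4835338 + ((533 + (-13/9 + (⅑)*361))*129 - 693) = 4835338 + ((533 + (-13/9 + 361/9))*129 - 693) = 4835338 + ((533 + 116/3)*129 - 693) = 4835338 + ((1715/3)*129 - 693) = 4835338 + (73745 - 693) = 4835338 + 73052 = 4908390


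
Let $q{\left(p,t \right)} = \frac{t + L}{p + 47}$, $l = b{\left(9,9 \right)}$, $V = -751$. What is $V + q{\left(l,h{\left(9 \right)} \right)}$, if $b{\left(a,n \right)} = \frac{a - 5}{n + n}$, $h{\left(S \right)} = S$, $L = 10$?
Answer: $- \frac{319004}{425} \approx -750.6$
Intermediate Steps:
$b{\left(a,n \right)} = \frac{-5 + a}{2 n}$
$l = \frac{2}{9}$ ($l = \frac{-5 + 9}{2 \cdot 9} = \frac{1}{2} \cdot \frac{1}{9} \cdot 4 = \frac{2}{9} \approx 0.22222$)
$q{\left(p,t \right)} = \frac{10 + t}{47 + p}$ ($q{\left(p,t \right)} = \frac{t + 10}{p + 47} = \frac{10 + t}{47 + p}$)
$V + q{\left(l,h{\left(9 \right)} \right)} = -751 + \frac{10 + 9}{47 + \frac{2}{9}} = -751 + \frac{1}{\frac{425}{9}} \cdot 19 = -751 + \frac{9}{425} \cdot 19 = -751 + \frac{171}{425} = - \frac{319004}{425}$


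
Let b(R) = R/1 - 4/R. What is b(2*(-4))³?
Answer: -3375/8 ≈ -421.88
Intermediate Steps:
b(R) = R - 4/R (b(R) = R*1 - 4/R = R - 4/R)
b(2*(-4))³ = (2*(-4) - 4/(2*(-4)))³ = (-8 - 4/(-8))³ = (-8 - 4*(-⅛))³ = (-8 + ½)³ = (-15/2)³ = -3375/8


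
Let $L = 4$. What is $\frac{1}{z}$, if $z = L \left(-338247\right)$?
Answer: $- \frac{1}{1352988} \approx -7.391 \cdot 10^{-7}$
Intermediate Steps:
$z = -1352988$ ($z = 4 \left(-338247\right) = -1352988$)
$\frac{1}{z} = \frac{1}{-1352988} = - \frac{1}{1352988}$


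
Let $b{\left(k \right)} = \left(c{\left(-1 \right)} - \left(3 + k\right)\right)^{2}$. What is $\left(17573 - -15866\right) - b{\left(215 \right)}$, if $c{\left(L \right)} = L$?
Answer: $-14522$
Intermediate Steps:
$b{\left(k \right)} = \left(-4 - k\right)^{2}$ ($b{\left(k \right)} = \left(-1 - \left(3 + k\right)\right)^{2} = \left(-4 - k\right)^{2}$)
$\left(17573 - -15866\right) - b{\left(215 \right)} = \left(17573 - -15866\right) - \left(4 + 215\right)^{2} = \left(17573 + 15866\right) - 219^{2} = 33439 - 47961 = -14522$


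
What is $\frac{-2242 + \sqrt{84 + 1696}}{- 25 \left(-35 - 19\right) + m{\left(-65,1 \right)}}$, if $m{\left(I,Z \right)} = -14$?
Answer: $- \frac{1121}{668} + \frac{\sqrt{445}}{668} \approx -1.6466$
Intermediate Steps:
$\frac{-2242 + \sqrt{84 + 1696}}{- 25 \left(-35 - 19\right) + m{\left(-65,1 \right)}} = \frac{-2242 + \sqrt{84 + 1696}}{- 25 \left(-35 - 19\right) - 14} = \frac{-2242 + \sqrt{1780}}{\left(-25\right) \left(-54\right) - 14} = \frac{-2242 + 2 \sqrt{445}}{1350 - 14} = \frac{-2242 + 2 \sqrt{445}}{1336} = \left(-2242 + 2 \sqrt{445}\right) \frac{1}{1336} = - \frac{1121}{668} + \frac{\sqrt{445}}{668}$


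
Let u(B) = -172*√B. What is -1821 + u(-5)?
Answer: -1821 - 172*I*√5 ≈ -1821.0 - 384.6*I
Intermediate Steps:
-1821 + u(-5) = -1821 - 172*I*√5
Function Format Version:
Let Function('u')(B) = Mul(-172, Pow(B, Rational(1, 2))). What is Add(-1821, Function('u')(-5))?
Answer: Add(-1821, Mul(-172, I, Pow(5, Rational(1, 2)))) ≈ Add(-1821.0, Mul(-384.60, I))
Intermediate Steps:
Add(-1821, Function('u')(-5)) = Add(-1821, Mul(-172, Pow(-5, Rational(1, 2)))) = Add(-1821, Mul(-172, Mul(I, Pow(5, Rational(1, 2))))) = Add(-1821, Mul(-172, I, Pow(5, Rational(1, 2))))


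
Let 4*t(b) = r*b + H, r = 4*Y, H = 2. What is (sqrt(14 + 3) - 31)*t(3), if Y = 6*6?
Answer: -6727/2 + 217*sqrt(17)/2 ≈ -2916.1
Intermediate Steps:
Y = 36
r = 144 (r = 4*36 = 144)
t(b) = 1/2 + 36*b (t(b) = (144*b + 2)/4 = (2 + 144*b)/4 = 1/2 + 36*b)
(sqrt(14 + 3) - 31)*t(3) = (sqrt(14 + 3) - 31)*(1/2 + 36*3) = (sqrt(17) - 31)*(1/2 + 108) = (-31 + sqrt(17))*(217/2) = -6727/2 + 217*sqrt(17)/2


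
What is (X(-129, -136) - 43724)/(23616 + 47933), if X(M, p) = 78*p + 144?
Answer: -54188/71549 ≈ -0.75735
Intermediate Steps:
X(M, p) = 144 + 78*p
(X(-129, -136) - 43724)/(23616 + 47933) = ((144 + 78*(-136)) - 43724)/(23616 + 47933) = ((144 - 10608) - 43724)/71549 = (-10464 - 43724)*(1/71549) = -54188*1/71549 = -54188/71549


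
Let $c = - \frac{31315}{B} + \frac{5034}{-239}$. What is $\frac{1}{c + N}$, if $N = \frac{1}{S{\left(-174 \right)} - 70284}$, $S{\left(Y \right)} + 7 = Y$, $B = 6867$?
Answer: $- \frac{115648074045}{2963249586008} \approx -0.039027$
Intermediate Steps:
$S{\left(Y \right)} = -7 + Y$
$c = - \frac{42052763}{1641213}$ ($c = - \frac{31315}{6867} + \frac{5034}{-239} = \left(-31315\right) \frac{1}{6867} + 5034 \left(- \frac{1}{239}\right) = - \frac{31315}{6867} - \frac{5034}{239} = - \frac{42052763}{1641213} \approx -25.623$)
$N = - \frac{1}{70465}$ ($N = \frac{1}{\left(-7 - 174\right) - 70284} = \frac{1}{-181 - 70284} = \frac{1}{-70465} = - \frac{1}{70465} \approx -1.4191 \cdot 10^{-5}$)
$\frac{1}{c + N} = \frac{1}{- \frac{42052763}{1641213} - \frac{1}{70465}} = \frac{1}{- \frac{2963249586008}{115648074045}} = - \frac{115648074045}{2963249586008}$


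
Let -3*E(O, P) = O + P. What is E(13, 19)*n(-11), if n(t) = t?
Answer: 352/3 ≈ 117.33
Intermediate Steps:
E(O, P) = -O/3 - P/3 (E(O, P) = -(O + P)/3 = -O/3 - P/3)
E(13, 19)*n(-11) = (-⅓*13 - ⅓*19)*(-11) = (-13/3 - 19/3)*(-11) = -32/3*(-11) = 352/3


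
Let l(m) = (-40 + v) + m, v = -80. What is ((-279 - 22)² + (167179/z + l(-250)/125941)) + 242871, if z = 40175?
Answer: 1687282540407289/5059679675 ≈ 3.3348e+5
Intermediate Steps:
l(m) = -120 + m (l(m) = (-40 - 80) + m = -120 + m)
((-279 - 22)² + (167179/z + l(-250)/125941)) + 242871 = ((-279 - 22)² + (167179/40175 + (-120 - 250)/125941)) + 242871 = ((-301)² + (167179*(1/40175) - 370*1/125941)) + 242871 = (90601 + (167179/40175 - 370/125941)) + 242871 = (90601 + 21039825689/5059679675) + 242871 = 458433078060364/5059679675 + 242871 = 1687282540407289/5059679675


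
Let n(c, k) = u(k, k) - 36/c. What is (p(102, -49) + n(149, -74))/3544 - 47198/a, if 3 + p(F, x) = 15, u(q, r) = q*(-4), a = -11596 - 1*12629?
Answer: 3254256086/1599019575 ≈ 2.0352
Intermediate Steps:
a = -24225 (a = -11596 - 12629 = -24225)
u(q, r) = -4*q
n(c, k) = -36/c - 4*k (n(c, k) = -4*k - 36/c = -36/c - 4*k)
p(F, x) = 12 (p(F, x) = -3 + 15 = 12)
(p(102, -49) + n(149, -74))/3544 - 47198/a = (12 + (-36/149 - 4*(-74)))/3544 - 47198/(-24225) = (12 + (-36*1/149 + 296))*(1/3544) - 47198*(-1/24225) = (12 + (-36/149 + 296))*(1/3544) + 47198/24225 = (12 + 44068/149)*(1/3544) + 47198/24225 = (45856/149)*(1/3544) + 47198/24225 = 5732/66007 + 47198/24225 = 3254256086/1599019575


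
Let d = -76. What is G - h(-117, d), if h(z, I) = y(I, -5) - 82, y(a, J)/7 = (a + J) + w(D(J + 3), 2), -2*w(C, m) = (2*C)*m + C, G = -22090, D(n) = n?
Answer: -21476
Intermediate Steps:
w(C, m) = -C/2 - C*m (w(C, m) = -((2*C)*m + C)/2 = -(2*C*m + C)/2 = -(C + 2*C*m)/2 = -C/2 - C*m)
y(a, J) = -105/2 + 7*a - 21*J/2 (y(a, J) = 7*((a + J) - (J + 3)*(½ + 2)) = 7*((J + a) - 1*(3 + J)*5/2) = 7*((J + a) + (-15/2 - 5*J/2)) = 7*(-15/2 + a - 3*J/2) = -105/2 + 7*a - 21*J/2)
h(z, I) = -82 + 7*I (h(z, I) = (-105/2 + 7*I - 21/2*(-5)) - 82 = (-105/2 + 7*I + 105/2) - 82 = 7*I - 82 = -82 + 7*I)
G - h(-117, d) = -22090 - (-82 + 7*(-76)) = -22090 - (-82 - 532) = -22090 - 1*(-614) = -22090 + 614 = -21476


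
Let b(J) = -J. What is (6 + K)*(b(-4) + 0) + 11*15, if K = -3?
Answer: 177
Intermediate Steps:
(6 + K)*(b(-4) + 0) + 11*15 = (6 - 3)*(-1*(-4) + 0) + 11*15 = 3*(4 + 0) + 165 = 3*4 + 165 = 12 + 165 = 177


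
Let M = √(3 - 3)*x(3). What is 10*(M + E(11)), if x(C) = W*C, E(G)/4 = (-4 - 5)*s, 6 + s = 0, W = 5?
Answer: 2160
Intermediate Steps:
s = -6 (s = -6 + 0 = -6)
E(G) = 216 (E(G) = 4*((-4 - 5)*(-6)) = 4*(-9*(-6)) = 4*54 = 216)
x(C) = 5*C
M = 0 (M = √(3 - 3)*(5*3) = √0*15 = 0*15 = 0)
10*(M + E(11)) = 10*(0 + 216) = 10*216 = 2160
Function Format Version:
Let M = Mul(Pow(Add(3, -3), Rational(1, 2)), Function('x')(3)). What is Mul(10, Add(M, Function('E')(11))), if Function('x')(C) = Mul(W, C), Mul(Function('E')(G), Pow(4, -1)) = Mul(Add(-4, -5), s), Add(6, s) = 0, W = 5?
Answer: 2160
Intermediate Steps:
s = -6 (s = Add(-6, 0) = -6)
Function('E')(G) = 216 (Function('E')(G) = Mul(4, Mul(Add(-4, -5), -6)) = Mul(4, Mul(-9, -6)) = Mul(4, 54) = 216)
Function('x')(C) = Mul(5, C)
M = 0 (M = Mul(Pow(Add(3, -3), Rational(1, 2)), Mul(5, 3)) = Mul(Pow(0, Rational(1, 2)), 15) = Mul(0, 15) = 0)
Mul(10, Add(M, Function('E')(11))) = Mul(10, Add(0, 216)) = Mul(10, 216) = 2160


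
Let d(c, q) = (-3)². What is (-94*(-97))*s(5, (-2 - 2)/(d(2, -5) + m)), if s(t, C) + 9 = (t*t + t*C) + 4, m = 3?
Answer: 501490/3 ≈ 1.6716e+5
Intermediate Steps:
d(c, q) = 9
s(t, C) = -5 + t² + C*t (s(t, C) = -9 + ((t*t + t*C) + 4) = -9 + ((t² + C*t) + 4) = -9 + (4 + t² + C*t) = -5 + t² + C*t)
(-94*(-97))*s(5, (-2 - 2)/(d(2, -5) + m)) = (-94*(-97))*(-5 + 5² + ((-2 - 2)/(9 + 3))*5) = 9118*(-5 + 25 - 4/12*5) = 9118*(-5 + 25 - 4*1/12*5) = 9118*(-5 + 25 - ⅓*5) = 9118*(-5 + 25 - 5/3) = 9118*(55/3) = 501490/3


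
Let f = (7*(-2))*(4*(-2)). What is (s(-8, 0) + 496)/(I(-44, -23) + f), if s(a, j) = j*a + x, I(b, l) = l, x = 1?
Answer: 497/89 ≈ 5.5843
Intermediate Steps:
s(a, j) = 1 + a*j (s(a, j) = j*a + 1 = a*j + 1 = 1 + a*j)
f = 112 (f = -14*(-8) = 112)
(s(-8, 0) + 496)/(I(-44, -23) + f) = ((1 - 8*0) + 496)/(-23 + 112) = ((1 + 0) + 496)/89 = (1 + 496)*(1/89) = 497*(1/89) = 497/89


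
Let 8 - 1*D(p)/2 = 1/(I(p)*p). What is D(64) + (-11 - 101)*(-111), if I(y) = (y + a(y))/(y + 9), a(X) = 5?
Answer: 27485111/2208 ≈ 12448.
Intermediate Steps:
I(y) = (5 + y)/(9 + y) (I(y) = (y + 5)/(y + 9) = (5 + y)/(9 + y))
D(p) = 16 - 2*(9 + p)/(p*(5 + p)) (D(p) = 16 - 2/(((5 + p)/(9 + p))*p) = 16 - 2*(9 + p)/(5 + p)/p = 16 - 2*(9 + p)/(p*(5 + p)))
D(64) + (-11 - 101)*(-111) = 2*(-9 + 8*64² + 39*64)/(64*(5 + 64)) + (-11 - 101)*(-111) = 2*(1/64)*(-9 + 8*4096 + 2496)/69 - 112*(-111) = 2*(1/64)*(1/69)*(-9 + 32768 + 2496) + 12432 = 2*(1/64)*(1/69)*35255 + 12432 = 35255/2208 + 12432 = 27485111/2208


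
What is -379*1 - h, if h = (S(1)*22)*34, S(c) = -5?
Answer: 3361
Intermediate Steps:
h = -3740 (h = -5*22*34 = -110*34 = -3740)
-379*1 - h = -379*1 - 1*(-3740) = -379 + 3740 = 3361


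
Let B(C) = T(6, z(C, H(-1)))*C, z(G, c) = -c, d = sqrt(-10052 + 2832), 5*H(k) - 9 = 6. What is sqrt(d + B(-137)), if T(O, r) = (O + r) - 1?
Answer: sqrt(-274 + 38*I*sqrt(5)) ≈ 2.537 + 16.746*I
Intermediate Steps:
H(k) = 3 (H(k) = 9/5 + (1/5)*6 = 9/5 + 6/5 = 3)
d = 38*I*sqrt(5) (d = sqrt(-7220) = 38*I*sqrt(5) ≈ 84.971*I)
T(O, r) = -1 + O + r
B(C) = 2*C (B(C) = (-1 + 6 - 1*3)*C = (-1 + 6 - 3)*C = 2*C)
sqrt(d + B(-137)) = sqrt(38*I*sqrt(5) + 2*(-137)) = sqrt(38*I*sqrt(5) - 274) = sqrt(-274 + 38*I*sqrt(5))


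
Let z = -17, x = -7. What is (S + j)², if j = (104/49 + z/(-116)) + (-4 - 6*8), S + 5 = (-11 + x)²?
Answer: 2342506775625/32307856 ≈ 72506.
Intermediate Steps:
S = 319 (S = -5 + (-11 - 7)² = -5 + (-18)² = -5 + 324 = 319)
j = -282671/5684 (j = (104/49 - 17/(-116)) + (-4 - 6*8) = (104*(1/49) - 17*(-1/116)) + (-4 - 48) = (104/49 + 17/116) - 52 = 12897/5684 - 52 = -282671/5684 ≈ -49.731)
(S + j)² = (319 - 282671/5684)² = (1530525/5684)² = 2342506775625/32307856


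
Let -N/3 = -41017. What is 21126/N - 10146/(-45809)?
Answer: 38881340/98891987 ≈ 0.39317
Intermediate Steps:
N = 123051 (N = -3*(-41017) = 123051)
21126/N - 10146/(-45809) = 21126/123051 - 10146/(-45809) = 21126*(1/123051) - 10146*(-1/45809) = 7042/41017 + 534/2411 = 38881340/98891987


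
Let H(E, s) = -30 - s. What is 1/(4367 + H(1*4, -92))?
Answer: 1/4429 ≈ 0.00022578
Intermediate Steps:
1/(4367 + H(1*4, -92)) = 1/(4367 + (-30 - 1*(-92))) = 1/(4367 + (-30 + 92)) = 1/(4367 + 62) = 1/4429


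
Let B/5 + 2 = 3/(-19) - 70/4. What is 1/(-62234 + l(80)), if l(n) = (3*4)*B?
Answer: -19/1204856 ≈ -1.5770e-5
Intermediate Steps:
B = -3735/38 (B = -10 + 5*(3/(-19) - 70/4) = -10 + 5*(3*(-1/19) - 70*¼) = -10 + 5*(-3/19 - 35/2) = -10 + 5*(-671/38) = -10 - 3355/38 = -3735/38 ≈ -98.289)
l(n) = -22410/19 (l(n) = (3*4)*(-3735/38) = 12*(-3735/38) = -22410/19)
1/(-62234 + l(80)) = 1/(-62234 - 22410/19) = 1/(-1204856/19) = -19/1204856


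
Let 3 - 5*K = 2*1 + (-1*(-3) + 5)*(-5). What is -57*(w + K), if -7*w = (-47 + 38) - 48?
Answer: -32604/35 ≈ -931.54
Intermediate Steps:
w = 57/7 (w = -((-47 + 38) - 48)/7 = -(-9 - 48)/7 = -1/7*(-57) = 57/7 ≈ 8.1429)
K = 41/5 (K = 3/5 - (2*1 + (-1*(-3) + 5)*(-5))/5 = 3/5 - (2 + (3 + 5)*(-5))/5 = 3/5 - (2 + 8*(-5))/5 = 3/5 - (2 - 40)/5 = 3/5 - 1/5*(-38) = 3/5 + 38/5 = 41/5 ≈ 8.2000)
-57*(w + K) = -57*(57/7 + 41/5) = -57*572/35 = -32604/35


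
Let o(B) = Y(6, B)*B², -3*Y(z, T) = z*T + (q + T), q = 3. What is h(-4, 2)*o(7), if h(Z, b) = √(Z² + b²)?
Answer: -5096*√5/3 ≈ -3798.3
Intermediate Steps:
Y(z, T) = -1 - T/3 - T*z/3 (Y(z, T) = -(z*T + (3 + T))/3 = -(T*z + (3 + T))/3 = -(3 + T + T*z)/3 = -1 - T/3 - T*z/3)
o(B) = B²*(-1 - 7*B/3) (o(B) = (-1 - B/3 - ⅓*B*6)*B² = (-1 - B/3 - 2*B)*B² = (-1 - 7*B/3)*B² = B²*(-1 - 7*B/3))
h(-4, 2)*o(7) = √((-4)² + 2²)*((⅓)*7²*(-3 - 7*7)) = √(16 + 4)*((⅓)*49*(-3 - 49)) = √20*((⅓)*49*(-52)) = (2*√5)*(-2548/3) = -5096*√5/3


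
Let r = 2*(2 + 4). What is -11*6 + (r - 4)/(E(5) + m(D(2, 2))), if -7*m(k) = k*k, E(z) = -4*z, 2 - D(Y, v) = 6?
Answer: -2588/39 ≈ -66.359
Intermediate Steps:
D(Y, v) = -4 (D(Y, v) = 2 - 1*6 = 2 - 6 = -4)
r = 12 (r = 2*6 = 12)
m(k) = -k**2/7 (m(k) = -k*k/7 = -k**2/7)
-11*6 + (r - 4)/(E(5) + m(D(2, 2))) = -11*6 + (12 - 4)/(-4*5 - 1/7*(-4)**2) = -66 + 8/(-20 - 1/7*16) = -66 + 8/(-20 - 16/7) = -66 + 8/(-156/7) = -66 + 8*(-7/156) = -66 - 14/39 = -2588/39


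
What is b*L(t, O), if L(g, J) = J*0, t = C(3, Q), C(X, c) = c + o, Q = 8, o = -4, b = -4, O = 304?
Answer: 0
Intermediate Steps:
C(X, c) = -4 + c (C(X, c) = c - 4 = -4 + c)
t = 4 (t = -4 + 8 = 4)
L(g, J) = 0
b*L(t, O) = -4*0 = 0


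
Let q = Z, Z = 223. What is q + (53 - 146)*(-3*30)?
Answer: 8593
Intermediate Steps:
q = 223
q + (53 - 146)*(-3*30) = 223 + (53 - 146)*(-3*30) = 223 - 93*(-90) = 223 + 8370 = 8593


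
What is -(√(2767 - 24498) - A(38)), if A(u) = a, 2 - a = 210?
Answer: -208 - I*√21731 ≈ -208.0 - 147.41*I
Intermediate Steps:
a = -208 (a = 2 - 1*210 = 2 - 210 = -208)
A(u) = -208
-(√(2767 - 24498) - A(38)) = -(√(2767 - 24498) - 1*(-208)) = -(√(-21731) + 208) = -(I*√21731 + 208) = -(208 + I*√21731) = -208 - I*√21731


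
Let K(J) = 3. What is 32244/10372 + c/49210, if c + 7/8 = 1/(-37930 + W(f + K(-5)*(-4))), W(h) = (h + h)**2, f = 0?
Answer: 59270270306361/19065710206480 ≈ 3.1087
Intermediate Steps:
W(h) = 4*h**2 (W(h) = (2*h)**2 = 4*h**2)
c = -130743/149416 (c = -7/8 + 1/(-37930 + 4*(0 + 3*(-4))**2) = -7/8 + 1/(-37930 + 4*(0 - 12)**2) = -7/8 + 1/(-37930 + 4*(-12)**2) = -7/8 + 1/(-37930 + 4*144) = -7/8 + 1/(-37930 + 576) = -7/8 + 1/(-37354) = -7/8 - 1/37354 = -130743/149416 ≈ -0.87503)
32244/10372 + c/49210 = 32244/10372 - 130743/149416/49210 = 32244*(1/10372) - 130743/149416*1/49210 = 8061/2593 - 130743/7352761360 = 59270270306361/19065710206480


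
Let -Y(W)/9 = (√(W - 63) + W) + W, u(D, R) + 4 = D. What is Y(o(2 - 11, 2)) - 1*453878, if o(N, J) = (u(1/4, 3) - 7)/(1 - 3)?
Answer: -1815899/4 - 9*I*√922/4 ≈ -4.5398e+5 - 68.32*I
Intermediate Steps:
u(D, R) = -4 + D
o(N, J) = 43/8 (o(N, J) = ((-4 + 1/4) - 7)/(1 - 3) = ((-4 + ¼) - 7)/(-2) = (-15/4 - 7)*(-½) = -43/4*(-½) = 43/8)
Y(W) = -18*W - 9*√(-63 + W) (Y(W) = -9*((√(W - 63) + W) + W) = -9*((√(-63 + W) + W) + W) = -9*((W + √(-63 + W)) + W) = -9*(√(-63 + W) + 2*W) = -18*W - 9*√(-63 + W))
Y(o(2 - 11, 2)) - 1*453878 = (-18*43/8 - 9*√(-63 + 43/8)) - 1*453878 = (-387/4 - 9*I*√922/4) - 453878 = -1815899/4 - 9*I*√922/4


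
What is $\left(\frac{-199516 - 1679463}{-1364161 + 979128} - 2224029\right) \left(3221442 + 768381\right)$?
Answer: $- \frac{3416575920008040894}{385033} \approx -8.8735 \cdot 10^{12}$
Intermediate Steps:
$\left(\frac{-199516 - 1679463}{-1364161 + 979128} - 2224029\right) \left(3221442 + 768381\right) = \left(- \frac{1878979}{-385033} - 2224029\right) 3989823 = \left(\left(-1878979\right) \left(- \frac{1}{385033}\right) - 2224029\right) 3989823 = \left(\frac{1878979}{385033} - 2224029\right) 3989823 = \left(- \frac{856322678978}{385033}\right) 3989823 = - \frac{3416575920008040894}{385033}$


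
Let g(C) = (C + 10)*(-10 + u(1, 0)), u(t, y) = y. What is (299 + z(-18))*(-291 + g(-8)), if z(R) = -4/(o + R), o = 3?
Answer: -1396079/15 ≈ -93072.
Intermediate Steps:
z(R) = -4/(3 + R)
g(C) = -100 - 10*C (g(C) = (C + 10)*(-10 + 0) = (10 + C)*(-10) = -100 - 10*C)
(299 + z(-18))*(-291 + g(-8)) = (299 - 4/(3 - 18))*(-291 + (-100 - 10*(-8))) = (299 - 4/(-15))*(-291 + (-100 + 80)) = (299 - 4*(-1/15))*(-291 - 20) = (299 + 4/15)*(-311) = (4489/15)*(-311) = -1396079/15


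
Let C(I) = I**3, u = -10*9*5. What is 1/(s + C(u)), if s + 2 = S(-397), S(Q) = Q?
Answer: -1/91125399 ≈ -1.0974e-8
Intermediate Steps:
u = -450 (u = -90*5 = -450)
s = -399 (s = -2 - 397 = -399)
1/(s + C(u)) = 1/(-399 + (-450)**3) = 1/(-399 - 91125000) = 1/(-91125399) = -1/91125399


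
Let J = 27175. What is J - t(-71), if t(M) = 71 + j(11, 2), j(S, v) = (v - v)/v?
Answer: 27104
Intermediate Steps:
j(S, v) = 0 (j(S, v) = 0/v = 0)
t(M) = 71 (t(M) = 71 + 0 = 71)
J - t(-71) = 27175 - 1*71 = 27175 - 71 = 27104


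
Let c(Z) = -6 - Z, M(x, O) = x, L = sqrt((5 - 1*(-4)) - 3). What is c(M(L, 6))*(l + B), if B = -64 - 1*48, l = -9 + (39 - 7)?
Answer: 534 + 89*sqrt(6) ≈ 752.00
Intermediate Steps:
L = sqrt(6) (L = sqrt((5 + 4) - 3) = sqrt(9 - 3) = sqrt(6) ≈ 2.4495)
l = 23 (l = -9 + 32 = 23)
B = -112 (B = -64 - 48 = -112)
c(M(L, 6))*(l + B) = (-6 - sqrt(6))*(23 - 112) = (-6 - sqrt(6))*(-89) = 534 + 89*sqrt(6)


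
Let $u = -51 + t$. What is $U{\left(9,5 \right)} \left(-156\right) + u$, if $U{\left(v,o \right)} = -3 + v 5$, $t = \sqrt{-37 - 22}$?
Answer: $-6603 + i \sqrt{59} \approx -6603.0 + 7.6811 i$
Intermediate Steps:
$t = i \sqrt{59}$ ($t = \sqrt{-59} = i \sqrt{59} \approx 7.6811 i$)
$u = -51 + i \sqrt{59} \approx -51.0 + 7.6811 i$
$U{\left(v,o \right)} = -3 + 5 v$
$U{\left(9,5 \right)} \left(-156\right) + u = \left(-3 + 5 \cdot 9\right) \left(-156\right) - \left(51 - i \sqrt{59}\right) = \left(-3 + 45\right) \left(-156\right) - \left(51 - i \sqrt{59}\right) = 42 \left(-156\right) - \left(51 - i \sqrt{59}\right) = -6552 - \left(51 - i \sqrt{59}\right) = -6603 + i \sqrt{59}$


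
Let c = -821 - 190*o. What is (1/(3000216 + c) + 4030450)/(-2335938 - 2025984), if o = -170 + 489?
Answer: -11844626003251/12818750944770 ≈ -0.92401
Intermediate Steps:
o = 319
c = -61431 (c = -821 - 190*319 = -821 - 60610 = -61431)
(1/(3000216 + c) + 4030450)/(-2335938 - 2025984) = (1/(3000216 - 61431) + 4030450)/(-2335938 - 2025984) = (1/2938785 + 4030450)/(-4361922) = (1/2938785 + 4030450)*(-1/4361922) = (11844626003251/2938785)*(-1/4361922) = -11844626003251/12818750944770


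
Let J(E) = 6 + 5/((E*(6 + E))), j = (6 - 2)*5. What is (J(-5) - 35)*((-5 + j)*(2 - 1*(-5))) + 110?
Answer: -3040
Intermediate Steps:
j = 20 (j = 4*5 = 20)
J(E) = 6 + 5/(E*(6 + E)) (J(E) = 6 + 5*(1/(E*(6 + E))) = 6 + 5/(E*(6 + E)))
(J(-5) - 35)*((-5 + j)*(2 - 1*(-5))) + 110 = ((5 + 6*(-5)² + 36*(-5))/((-5)*(6 - 5)) - 35)*((-5 + 20)*(2 - 1*(-5))) + 110 = (-⅕*(5 + 6*25 - 180)/1 - 35)*(15*(2 + 5)) + 110 = (-⅕*1*(5 + 150 - 180) - 35)*(15*7) + 110 = (-⅕*1*(-25) - 35)*105 + 110 = (5 - 35)*105 + 110 = -30*105 + 110 = -3150 + 110 = -3040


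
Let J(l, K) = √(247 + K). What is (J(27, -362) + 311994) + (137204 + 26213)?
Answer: 475411 + I*√115 ≈ 4.7541e+5 + 10.724*I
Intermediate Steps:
(J(27, -362) + 311994) + (137204 + 26213) = (√(247 - 362) + 311994) + (137204 + 26213) = (√(-115) + 311994) + 163417 = (I*√115 + 311994) + 163417 = (311994 + I*√115) + 163417 = 475411 + I*√115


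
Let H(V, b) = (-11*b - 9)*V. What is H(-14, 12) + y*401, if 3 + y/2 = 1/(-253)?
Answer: -110098/253 ≈ -435.17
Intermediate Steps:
y = -1520/253 (y = -6 + 2/(-253) = -6 + 2*(-1/253) = -6 - 2/253 = -1520/253 ≈ -6.0079)
H(V, b) = V*(-9 - 11*b) (H(V, b) = (-9 - 11*b)*V = V*(-9 - 11*b))
H(-14, 12) + y*401 = -1*(-14)*(9 + 11*12) - 1520/253*401 = -1*(-14)*(9 + 132) - 609520/253 = -1*(-14)*141 - 609520/253 = 1974 - 609520/253 = -110098/253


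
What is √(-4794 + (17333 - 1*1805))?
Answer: √10734 ≈ 103.60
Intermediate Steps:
√(-4794 + (17333 - 1*1805)) = √(-4794 + (17333 - 1805)) = √(-4794 + 15528) = √10734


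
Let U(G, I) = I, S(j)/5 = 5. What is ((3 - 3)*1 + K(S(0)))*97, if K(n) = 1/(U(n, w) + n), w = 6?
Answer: 97/31 ≈ 3.1290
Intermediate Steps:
S(j) = 25 (S(j) = 5*5 = 25)
K(n) = 1/(6 + n)
((3 - 3)*1 + K(S(0)))*97 = ((3 - 3)*1 + 1/(6 + 25))*97 = (0*1 + 1/31)*97 = (0 + 1/31)*97 = (1/31)*97 = 97/31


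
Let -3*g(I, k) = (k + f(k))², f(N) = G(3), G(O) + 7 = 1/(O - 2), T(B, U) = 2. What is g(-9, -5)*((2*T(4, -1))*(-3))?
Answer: 484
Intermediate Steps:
G(O) = -7 + 1/(-2 + O) (G(O) = -7 + 1/(O - 2) = -7 + 1/(-2 + O))
f(N) = -6 (f(N) = (15 - 7*3)/(-2 + 3) = (15 - 21)/1 = 1*(-6) = -6)
g(I, k) = -(-6 + k)²/3 (g(I, k) = -(k - 6)²/3 = -(-6 + k)²/3)
g(-9, -5)*((2*T(4, -1))*(-3)) = (-(-6 - 5)²/3)*((2*2)*(-3)) = (-⅓*(-11)²)*(4*(-3)) = -⅓*121*(-12) = -121/3*(-12) = 484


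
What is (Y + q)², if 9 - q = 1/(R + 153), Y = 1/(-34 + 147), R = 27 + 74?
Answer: 66801054681/823804804 ≈ 81.089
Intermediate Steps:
R = 101
Y = 1/113 ≈ 0.0088496
q = 2285/254 (q = 9 - 1/(101 + 153) = 9 - 1/254 = 2285/254 ≈ 8.9961)
(Y + q)² = (1/113 + 2285/254)² = (258459/28702)² = 66801054681/823804804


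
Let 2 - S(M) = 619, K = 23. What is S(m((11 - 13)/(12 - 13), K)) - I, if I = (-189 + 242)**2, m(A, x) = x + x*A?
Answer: -3426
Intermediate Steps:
m(A, x) = x + A*x
S(M) = -617 (S(M) = 2 - 1*619 = 2 - 619 = -617)
I = 2809 (I = 53**2 = 2809)
S(m((11 - 13)/(12 - 13), K)) - I = -617 - 1*2809 = -617 - 2809 = -3426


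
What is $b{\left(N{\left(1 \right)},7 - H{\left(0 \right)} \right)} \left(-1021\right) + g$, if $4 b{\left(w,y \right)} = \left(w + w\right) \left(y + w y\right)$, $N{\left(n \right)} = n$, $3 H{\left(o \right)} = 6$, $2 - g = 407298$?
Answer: $-412401$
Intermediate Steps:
$g = -407296$ ($g = 2 - 407298 = -407296$)
$H{\left(o \right)} = 2$ ($H{\left(o \right)} = \frac{1}{3} \cdot 6 = 2$)
$b{\left(w,y \right)} = \frac{w \left(y + w y\right)}{2}$ ($b{\left(w,y \right)} = \frac{\left(w + w\right) \left(y + w y\right)}{4} = \frac{2 w \left(y + w y\right)}{4} = \frac{w \left(y + w y\right)}{2}$)
$b{\left(N{\left(1 \right)},7 - H{\left(0 \right)} \right)} \left(-1021\right) + g = \frac{1}{2} \cdot 1 \left(7 - 2\right) \left(1 + 1\right) \left(-1021\right) - 407296 = \frac{1}{2} \cdot 1 \left(7 - 2\right) 2 \left(-1021\right) - 407296 = \frac{1}{2} \cdot 1 \cdot 5 \cdot 2 \left(-1021\right) - 407296 = 5 \left(-1021\right) - 407296 = -5105 - 407296 = -412401$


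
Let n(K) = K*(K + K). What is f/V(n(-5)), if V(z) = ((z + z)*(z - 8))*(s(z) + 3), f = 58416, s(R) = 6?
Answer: 2434/1575 ≈ 1.5454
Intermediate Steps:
n(K) = 2*K**2 (n(K) = K*(2*K) = 2*K**2)
V(z) = 18*z*(-8 + z) (V(z) = ((z + z)*(z - 8))*(6 + 3) = ((2*z)*(-8 + z))*9 = (2*z*(-8 + z))*9 = 18*z*(-8 + z))
f/V(n(-5)) = 58416/((18*(2*(-5)**2)*(-8 + 2*(-5)**2))) = 58416/((18*(2*25)*(-8 + 2*25))) = 58416/((18*50*(-8 + 50))) = 58416/((18*50*42)) = 58416/37800 = 58416*(1/37800) = 2434/1575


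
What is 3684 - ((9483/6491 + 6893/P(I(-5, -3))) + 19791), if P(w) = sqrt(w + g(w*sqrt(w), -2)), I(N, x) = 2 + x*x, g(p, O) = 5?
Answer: -462982543/25964 ≈ -17832.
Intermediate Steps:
I(N, x) = 2 + x**2
P(w) = sqrt(5 + w) (P(w) = sqrt(w + 5) = sqrt(5 + w))
3684 - ((9483/6491 + 6893/P(I(-5, -3))) + 19791) = 3684 - ((9483/6491 + 6893/(sqrt(5 + (2 + (-3)**2)))) + 19791) = 3684 - ((9483*(1/6491) + 6893/(sqrt(5 + (2 + 9)))) + 19791) = 3684 - ((9483/6491 + 6893/(sqrt(5 + 11))) + 19791) = 3684 - ((9483/6491 + 6893/(sqrt(16))) + 19791) = 3684 - ((9483/6491 + 6893/4) + 19791) = 3684 - (44780395/25964 + 19791) = 3684 - 1*558633919/25964 = 3684 - 558633919/25964 = -462982543/25964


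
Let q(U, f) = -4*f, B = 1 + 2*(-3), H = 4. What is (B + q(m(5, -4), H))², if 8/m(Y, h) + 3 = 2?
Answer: 441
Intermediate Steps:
m(Y, h) = -8 (m(Y, h) = 8/(-3 + 2) = 8/(-1) = 8*(-1) = -8)
B = -5 (B = 1 - 6 = -5)
(B + q(m(5, -4), H))² = (-5 - 4*4)² = (-5 - 16)² = (-21)² = 441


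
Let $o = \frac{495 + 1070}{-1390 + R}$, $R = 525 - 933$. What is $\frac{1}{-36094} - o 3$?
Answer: $\frac{42364883}{16224253} \approx 2.6112$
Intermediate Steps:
$R = -408$ ($R = 525 - 933 = -408$)
$o = - \frac{1565}{1798}$ ($o = \frac{495 + 1070}{-1390 - 408} = \frac{1565}{-1798} = 1565 \left(- \frac{1}{1798}\right) = - \frac{1565}{1798} \approx -0.87041$)
$\frac{1}{-36094} - o 3 = \frac{1}{-36094} - \left(- \frac{1565}{1798}\right) 3 = - \frac{1}{36094} - - \frac{4695}{1798} = - \frac{1}{36094} + \frac{4695}{1798} = \frac{42364883}{16224253}$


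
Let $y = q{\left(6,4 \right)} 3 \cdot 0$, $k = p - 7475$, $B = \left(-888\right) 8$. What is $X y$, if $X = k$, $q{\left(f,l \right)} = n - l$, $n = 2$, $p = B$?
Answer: $0$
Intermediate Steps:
$B = -7104$
$p = -7104$
$q{\left(f,l \right)} = 2 - l$
$k = -14579$ ($k = -7104 - 7475 = -14579$)
$X = -14579$
$y = 0$ ($y = \left(2 - 4\right) 3 \cdot 0 = \left(-2\right) 3 \cdot 0 = \left(-6\right) 0 = 0$)
$X y = \left(-14579\right) 0 = 0$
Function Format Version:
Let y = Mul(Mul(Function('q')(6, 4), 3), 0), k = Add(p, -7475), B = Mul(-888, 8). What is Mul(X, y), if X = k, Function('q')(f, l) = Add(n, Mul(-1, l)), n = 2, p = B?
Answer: 0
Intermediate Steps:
B = -7104
p = -7104
Function('q')(f, l) = Add(2, Mul(-1, l))
k = -14579 (k = Add(-7104, -7475) = -14579)
X = -14579
y = 0 (y = Mul(Mul(Add(2, Mul(-1, 4)), 3), 0) = Mul(Mul(Add(2, -4), 3), 0) = Mul(Mul(-2, 3), 0) = Mul(-6, 0) = 0)
Mul(X, y) = Mul(-14579, 0) = 0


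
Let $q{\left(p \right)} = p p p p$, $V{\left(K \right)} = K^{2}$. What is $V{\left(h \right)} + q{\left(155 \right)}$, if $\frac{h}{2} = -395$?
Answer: $577824725$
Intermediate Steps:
$h = -790$ ($h = 2 \left(-395\right) = -790$)
$q{\left(p \right)} = p^{4}$ ($q{\left(p \right)} = p^{2} p^{2} = p^{4}$)
$V{\left(h \right)} + q{\left(155 \right)} = \left(-790\right)^{2} + 155^{4} = 624100 + 577200625 = 577824725$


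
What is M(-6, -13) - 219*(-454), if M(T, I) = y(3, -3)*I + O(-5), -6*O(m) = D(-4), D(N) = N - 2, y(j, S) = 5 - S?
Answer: 99323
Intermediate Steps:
D(N) = -2 + N
O(m) = 1 (O(m) = -(-2 - 4)/6 = -⅙*(-6) = 1)
M(T, I) = 1 + 8*I (M(T, I) = (5 - 1*(-3))*I + 1 = (5 + 3)*I + 1 = 8*I + 1 = 1 + 8*I)
M(-6, -13) - 219*(-454) = (1 + 8*(-13)) - 219*(-454) = (1 - 104) + 99426 = -103 + 99426 = 99323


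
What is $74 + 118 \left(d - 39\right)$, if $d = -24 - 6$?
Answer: $-8068$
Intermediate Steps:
$d = -30$
$74 + 118 \left(d - 39\right) = 74 + 118 \left(-30 - 39\right) = 74 + 118 \left(-69\right) = 74 - 8142 = -8068$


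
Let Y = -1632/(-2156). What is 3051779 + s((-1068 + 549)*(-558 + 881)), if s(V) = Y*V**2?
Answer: 11467327726633/539 ≈ 2.1275e+10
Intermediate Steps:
Y = 408/539 (Y = -1632*(-1/2156) = 408/539 ≈ 0.75696)
s(V) = 408*V**2/539
3051779 + s((-1068 + 549)*(-558 + 881)) = 3051779 + 408*((-1068 + 549)*(-558 + 881))**2/539 = 3051779 + 408*(-519*323)**2/539 = 3051779 + (408/539)*(-167637)**2 = 3051779 + (408/539)*28102163769 = 3051779 + 11465682817752/539 = 11467327726633/539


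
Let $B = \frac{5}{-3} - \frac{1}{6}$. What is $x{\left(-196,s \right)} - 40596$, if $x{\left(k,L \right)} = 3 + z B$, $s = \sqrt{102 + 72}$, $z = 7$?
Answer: $- \frac{243635}{6} \approx -40606.0$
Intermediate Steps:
$s = \sqrt{174} \approx 13.191$
$B = - \frac{11}{6}$ ($B = 5 \left(- \frac{1}{3}\right) - \frac{1}{6} = - \frac{5}{3} - \frac{1}{6} = - \frac{11}{6} \approx -1.8333$)
$x{\left(k,L \right)} = - \frac{59}{6}$ ($x{\left(k,L \right)} = 3 + 7 \left(- \frac{11}{6}\right) = 3 - \frac{77}{6} = - \frac{59}{6}$)
$x{\left(-196,s \right)} - 40596 = - \frac{59}{6} - 40596 = - \frac{243635}{6}$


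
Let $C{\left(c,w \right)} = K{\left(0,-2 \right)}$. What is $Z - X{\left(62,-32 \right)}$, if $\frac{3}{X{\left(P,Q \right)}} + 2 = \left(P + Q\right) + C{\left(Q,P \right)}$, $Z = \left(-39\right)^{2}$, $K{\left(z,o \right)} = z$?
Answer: $\frac{42585}{28} \approx 1520.9$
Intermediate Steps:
$Z = 1521$
$C{\left(c,w \right)} = 0$
$X{\left(P,Q \right)} = \frac{3}{-2 + P + Q}$ ($X{\left(P,Q \right)} = \frac{3}{-2 + \left(\left(P + Q\right) + 0\right)} = \frac{3}{-2 + \left(P + Q\right)} = \frac{3}{-2 + P + Q}$)
$Z - X{\left(62,-32 \right)} = 1521 - \frac{3}{-2 + 62 - 32} = 1521 - \frac{3}{28} = \frac{42585}{28}$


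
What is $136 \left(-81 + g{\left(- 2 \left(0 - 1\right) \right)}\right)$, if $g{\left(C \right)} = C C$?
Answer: $-10472$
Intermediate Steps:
$g{\left(C \right)} = C^{2}$
$136 \left(-81 + g{\left(- 2 \left(0 - 1\right) \right)}\right) = 136 \left(-81 + \left(- 2 \left(0 - 1\right)\right)^{2}\right) = 136 \left(-81 + \left(\left(-2\right) \left(-1\right)\right)^{2}\right) = 136 \left(-81 + 2^{2}\right) = 136 \left(-81 + 4\right) = 136 \left(-77\right) = -10472$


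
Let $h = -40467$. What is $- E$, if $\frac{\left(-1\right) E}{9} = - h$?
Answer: $364203$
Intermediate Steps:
$E = -364203$ ($E = - 9 \left(\left(-1\right) \left(-40467\right)\right) = \left(-9\right) 40467 = -364203$)
$- E = \left(-1\right) \left(-364203\right) = 364203$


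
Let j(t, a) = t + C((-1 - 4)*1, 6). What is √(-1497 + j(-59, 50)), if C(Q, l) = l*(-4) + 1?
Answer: I*√1579 ≈ 39.737*I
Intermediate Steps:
C(Q, l) = 1 - 4*l (C(Q, l) = -4*l + 1 = 1 - 4*l)
j(t, a) = -23 + t (j(t, a) = t + (1 - 4*6) = t + (1 - 24) = t - 23 = -23 + t)
√(-1497 + j(-59, 50)) = √(-1497 + (-23 - 59)) = √(-1497 - 82) = √(-1579) = I*√1579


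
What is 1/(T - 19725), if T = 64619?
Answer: 1/44894 ≈ 2.2275e-5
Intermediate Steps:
1/(T - 19725) = 1/(64619 - 19725) = 1/44894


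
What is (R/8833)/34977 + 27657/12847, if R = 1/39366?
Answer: 336369914865308389/156247759926038682 ≈ 2.1528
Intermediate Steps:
R = 1/39366 ≈ 2.5403e-5
(R/8833)/34977 + 27657/12847 = ((1/39366)/8833)/34977 + 27657/12847 = ((1/39366)*(1/8833))*(1/34977) + 27657*(1/12847) = (1/347719878)*(1/34977) + 27657/12847 = 1/12162198172806 + 27657/12847 = 336369914865308389/156247759926038682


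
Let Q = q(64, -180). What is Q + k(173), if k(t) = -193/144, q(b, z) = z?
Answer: -26113/144 ≈ -181.34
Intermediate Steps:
Q = -180
k(t) = -193/144 (k(t) = -193*1/144 = -193/144)
Q + k(173) = -180 - 193/144 = -26113/144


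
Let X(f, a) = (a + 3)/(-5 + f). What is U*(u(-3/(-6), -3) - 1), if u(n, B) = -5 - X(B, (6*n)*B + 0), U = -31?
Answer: 837/4 ≈ 209.25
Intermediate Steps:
X(f, a) = (3 + a)/(-5 + f)
u(n, B) = -5 - (3 + 6*B*n)/(-5 + B) (u(n, B) = -5 - (3 + ((6*n)*B + 0))/(-5 + B) = -5 - (3 + (6*B*n + 0))/(-5 + B) = -5 - (3 + 6*B*n)/(-5 + B))
U*(u(-3/(-6), -3) - 1) = -31*((22 - 5*(-3) - 6*(-3)*(-3/(-6)))/(-5 - 3) - 1) = -31*((22 + 15 - 6*(-3)*(-3*(-⅙)))/(-8) - 1) = -31*(-(22 + 15 - 6*(-3)*½)/8 - 1) = -31*(-(22 + 15 + 9)/8 - 1) = -31*(-⅛*46 - 1) = -31*(-23/4 - 1) = -31*(-27/4) = 837/4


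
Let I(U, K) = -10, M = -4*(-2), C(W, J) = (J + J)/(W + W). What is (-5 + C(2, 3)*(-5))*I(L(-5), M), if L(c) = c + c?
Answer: 125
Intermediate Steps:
C(W, J) = J/W (C(W, J) = (2*J)/((2*W)) = (2*J)*(1/(2*W)) = J/W)
L(c) = 2*c
M = 8
(-5 + C(2, 3)*(-5))*I(L(-5), M) = (-5 + (3/2)*(-5))*(-10) = (-5 - 15/2)*(-10) = -25/2*(-10) = 125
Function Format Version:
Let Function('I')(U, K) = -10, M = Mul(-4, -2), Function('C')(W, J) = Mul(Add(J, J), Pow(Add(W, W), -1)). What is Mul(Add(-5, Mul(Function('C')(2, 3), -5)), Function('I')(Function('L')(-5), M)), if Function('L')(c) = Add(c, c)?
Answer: 125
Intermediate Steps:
Function('C')(W, J) = Mul(J, Pow(W, -1)) (Function('C')(W, J) = Mul(Mul(2, J), Pow(Mul(2, W), -1)) = Mul(Mul(2, J), Mul(Rational(1, 2), Pow(W, -1))) = Mul(J, Pow(W, -1)))
Function('L')(c) = Mul(2, c)
M = 8
Mul(Add(-5, Mul(Function('C')(2, 3), -5)), Function('I')(Function('L')(-5), M)) = Mul(Add(-5, Mul(Mul(3, Pow(2, -1)), -5)), -10) = Mul(Add(-5, Mul(Mul(3, Rational(1, 2)), -5)), -10) = Mul(Add(-5, Mul(Rational(3, 2), -5)), -10) = Mul(Add(-5, Rational(-15, 2)), -10) = Mul(Rational(-25, 2), -10) = 125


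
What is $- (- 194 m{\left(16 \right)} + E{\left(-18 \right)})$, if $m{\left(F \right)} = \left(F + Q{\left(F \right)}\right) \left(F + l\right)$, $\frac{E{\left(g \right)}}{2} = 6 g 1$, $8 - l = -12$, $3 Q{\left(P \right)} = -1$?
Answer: $109632$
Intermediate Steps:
$Q{\left(P \right)} = - \frac{1}{3}$ ($Q{\left(P \right)} = \frac{1}{3} \left(-1\right) = - \frac{1}{3}$)
$l = 20$ ($l = 8 - -12 = 8 + 12 = 20$)
$E{\left(g \right)} = 12 g$ ($E{\left(g \right)} = 2 \cdot 6 g 1 = 2 \cdot 6 g = 12 g$)
$m{\left(F \right)} = \left(20 + F\right) \left(- \frac{1}{3} + F\right)$ ($m{\left(F \right)} = \left(F - \frac{1}{3}\right) \left(F + 20\right) = \left(- \frac{1}{3} + F\right) \left(20 + F\right) = \left(20 + F\right) \left(- \frac{1}{3} + F\right)$)
$- (- 194 m{\left(16 \right)} + E{\left(-18 \right)}) = - (- 194 \left(- \frac{20}{3} + 16^{2} + \frac{59}{3} \cdot 16\right) + 12 \left(-18\right)) = - (- 194 \left(- \frac{20}{3} + 256 + \frac{944}{3}\right) - 216) = - (\left(-194\right) 564 - 216) = - (-109416 - 216) = \left(-1\right) \left(-109632\right) = 109632$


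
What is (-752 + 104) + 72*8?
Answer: -72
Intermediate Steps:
(-752 + 104) + 72*8 = -648 + 576 = -72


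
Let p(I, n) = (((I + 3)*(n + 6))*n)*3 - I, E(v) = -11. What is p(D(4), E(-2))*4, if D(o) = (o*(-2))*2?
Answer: -8516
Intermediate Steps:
D(o) = -4*o (D(o) = -2*o*2 = -4*o)
p(I, n) = -I + 3*n*(3 + I)*(6 + n) (p(I, n) = (((3 + I)*(6 + n))*n)*3 - I = (n*(3 + I)*(6 + n))*3 - I = 3*n*(3 + I)*(6 + n) - I = -I + 3*n*(3 + I)*(6 + n))
p(D(4), E(-2))*4 = (-(-4)*4 + 9*(-11)**2 + 54*(-11) + 3*(-4*4)*(-11)**2 + 18*(-4*4)*(-11))*4 = (-1*(-16) + 9*121 - 594 + 3*(-16)*121 + 18*(-16)*(-11))*4 = (16 + 1089 - 594 - 5808 + 3168)*4 = -2129*4 = -8516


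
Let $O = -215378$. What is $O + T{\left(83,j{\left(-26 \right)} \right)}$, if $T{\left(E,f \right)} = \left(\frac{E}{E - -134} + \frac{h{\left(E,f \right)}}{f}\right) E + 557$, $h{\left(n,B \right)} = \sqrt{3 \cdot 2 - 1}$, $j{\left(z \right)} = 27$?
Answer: $- \frac{46609268}{217} + \frac{83 \sqrt{5}}{27} \approx -2.1478 \cdot 10^{5}$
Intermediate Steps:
$h{\left(n,B \right)} = \sqrt{5}$ ($h{\left(n,B \right)} = \sqrt{6 - 1} = \sqrt{5}$)
$T{\left(E,f \right)} = 557 + E \left(\frac{E}{134 + E} + \frac{\sqrt{5}}{f}\right)$ ($T{\left(E,f \right)} = \left(\frac{E}{E - -134} + \frac{\sqrt{5}}{f}\right) E + 557 = \left(\frac{E}{E + 134} + \frac{\sqrt{5}}{f}\right) E + 557 = \left(\frac{E}{134 + E} + \frac{\sqrt{5}}{f}\right) E + 557 = E \left(\frac{E}{134 + E} + \frac{\sqrt{5}}{f}\right) + 557 = 557 + E \left(\frac{E}{134 + E} + \frac{\sqrt{5}}{f}\right)$)
$O + T{\left(83,j{\left(-26 \right)} \right)} = -215378 + \frac{74638 \cdot 27 + 27 \cdot 83^{2} + \sqrt{5} \cdot 83^{2} + 134 \cdot 83 \sqrt{5} + 557 \cdot 83 \cdot 27}{27 \left(134 + 83\right)} = -215378 + \frac{2015226 + 27 \cdot 6889 + \sqrt{5} \cdot 6889 + 11122 \sqrt{5} + 1248237}{27 \cdot 217} = -215378 + \frac{1}{27} \cdot \frac{1}{217} \left(2015226 + 186003 + 6889 \sqrt{5} + 11122 \sqrt{5} + 1248237\right) = -215378 + \frac{1}{27} \cdot \frac{1}{217} \left(3449466 + 18011 \sqrt{5}\right) = -215378 + \left(\frac{127758}{217} + \frac{83 \sqrt{5}}{27}\right) = - \frac{46609268}{217} + \frac{83 \sqrt{5}}{27}$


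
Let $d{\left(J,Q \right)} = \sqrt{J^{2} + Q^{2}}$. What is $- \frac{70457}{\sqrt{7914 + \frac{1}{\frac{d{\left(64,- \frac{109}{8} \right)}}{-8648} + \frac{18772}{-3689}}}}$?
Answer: $- \frac{70457 \sqrt{2597444096 + 36890 \sqrt{10961}}}{2 \sqrt{5138915534048 + 72986865 \sqrt{10961}}} \approx -792.01$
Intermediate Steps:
$- \frac{70457}{\sqrt{7914 + \frac{1}{\frac{d{\left(64,- \frac{109}{8} \right)}}{-8648} + \frac{18772}{-3689}}}} = - \frac{70457}{\sqrt{7914 + \frac{1}{\frac{\sqrt{64^{2} + \left(- \frac{109}{8}\right)^{2}}}{-8648} + \frac{18772}{-3689}}}} = - \frac{70457}{\sqrt{7914 + \frac{1}{\sqrt{4096 + \left(\left(-109\right) \frac{1}{8}\right)^{2}} \left(- \frac{1}{8648}\right) + 18772 \left(- \frac{1}{3689}\right)}}} = - \frac{70457}{\sqrt{7914 + \frac{1}{\sqrt{4096 + \left(- \frac{109}{8}\right)^{2}} \left(- \frac{1}{8648}\right) - \frac{18772}{3689}}}} = - \frac{70457}{\sqrt{7914 + \frac{1}{\sqrt{4096 + \frac{11881}{64}} \left(- \frac{1}{8648}\right) - \frac{18772}{3689}}}} = - \frac{70457}{\sqrt{7914 + \frac{1}{\sqrt{\frac{274025}{64}} \left(- \frac{1}{8648}\right) - \frac{18772}{3689}}}} = - \frac{70457}{\sqrt{7914 + \frac{1}{\frac{5 \sqrt{10961}}{8} \left(- \frac{1}{8648}\right) - \frac{18772}{3689}}}} = - \frac{70457}{\sqrt{7914 + \frac{1}{- \frac{5 \sqrt{10961}}{69184} - \frac{18772}{3689}}}} = - \frac{70457}{\sqrt{7914 + \frac{1}{- \frac{18772}{3689} - \frac{5 \sqrt{10961}}{69184}}}}$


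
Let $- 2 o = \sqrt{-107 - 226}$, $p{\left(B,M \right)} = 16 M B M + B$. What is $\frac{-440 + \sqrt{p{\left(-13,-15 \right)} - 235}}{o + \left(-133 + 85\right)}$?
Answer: $\frac{28160}{3183} - \frac{4 \sqrt{435194}}{3183} - \frac{880 i \sqrt{37}}{3183} - \frac{128 i \sqrt{11762}}{3183} \approx 8.018 - 6.043 i$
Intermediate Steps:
$p{\left(B,M \right)} = B + 16 B M^{2}$ ($p{\left(B,M \right)} = 16 B M M + B = 16 B M^{2} + B = B + 16 B M^{2}$)
$o = - \frac{3 i \sqrt{37}}{2}$ ($o = - \frac{\sqrt{-107 - 226}}{2} = - \frac{\sqrt{-333}}{2} = - \frac{3 i \sqrt{37}}{2} \approx - 9.1241 i$)
$\frac{-440 + \sqrt{p{\left(-13,-15 \right)} - 235}}{o + \left(-133 + 85\right)} = \frac{-440 + \sqrt{- 13 \left(1 + 16 \left(-15\right)^{2}\right) - 235}}{- \frac{3 i \sqrt{37}}{2} + \left(-133 + 85\right)} = \frac{-440 + \sqrt{- 13 \left(1 + 16 \cdot 225\right) - 235}}{- \frac{3 i \sqrt{37}}{2} - 48} = \frac{-440 + \sqrt{- 13 \left(1 + 3600\right) - 235}}{-48 - \frac{3 i \sqrt{37}}{2}} = \frac{-440 + \sqrt{\left(-13\right) 3601 - 235}}{-48 - \frac{3 i \sqrt{37}}{2}} = \frac{-440 + \sqrt{-46813 - 235}}{-48 - \frac{3 i \sqrt{37}}{2}} = \frac{-440 + \sqrt{-47048}}{-48 - \frac{3 i \sqrt{37}}{2}} = \frac{-440 + 2 i \sqrt{11762}}{-48 - \frac{3 i \sqrt{37}}{2}}$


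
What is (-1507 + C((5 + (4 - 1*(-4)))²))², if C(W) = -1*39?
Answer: 2390116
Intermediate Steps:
C(W) = -39
(-1507 + C((5 + (4 - 1*(-4)))²))² = (-1507 - 39)² = (-1546)² = 2390116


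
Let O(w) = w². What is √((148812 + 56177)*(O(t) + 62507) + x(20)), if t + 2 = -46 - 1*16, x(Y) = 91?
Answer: √13652882458 ≈ 1.1685e+5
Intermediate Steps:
t = -64 (t = -2 + (-46 - 1*16) = -2 + (-46 - 16) = -2 - 62 = -64)
√((148812 + 56177)*(O(t) + 62507) + x(20)) = √((148812 + 56177)*((-64)² + 62507) + 91) = √(204989*(4096 + 62507) + 91) = √(204989*66603 + 91) = √(13652882367 + 91) = √13652882458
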